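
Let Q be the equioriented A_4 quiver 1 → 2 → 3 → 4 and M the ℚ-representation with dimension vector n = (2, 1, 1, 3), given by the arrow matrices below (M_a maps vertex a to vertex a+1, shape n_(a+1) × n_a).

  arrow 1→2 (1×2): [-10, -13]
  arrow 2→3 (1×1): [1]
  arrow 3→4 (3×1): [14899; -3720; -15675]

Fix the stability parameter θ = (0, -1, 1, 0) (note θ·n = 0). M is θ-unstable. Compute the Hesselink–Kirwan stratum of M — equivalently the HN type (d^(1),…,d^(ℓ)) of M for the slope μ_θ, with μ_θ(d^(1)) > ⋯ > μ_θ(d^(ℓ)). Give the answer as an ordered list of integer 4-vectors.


Barcode: M ≅ I[1,1], I[1,4], I[4,4]^2. HN layers by μ_θ (3 steps, strictly decreasing):
  μ^(1)=1/2; μ^(2)=0; μ^(3)=-1/2

((0, 0, 1, 1); (1, 0, 0, 2); (1, 1, 0, 0))


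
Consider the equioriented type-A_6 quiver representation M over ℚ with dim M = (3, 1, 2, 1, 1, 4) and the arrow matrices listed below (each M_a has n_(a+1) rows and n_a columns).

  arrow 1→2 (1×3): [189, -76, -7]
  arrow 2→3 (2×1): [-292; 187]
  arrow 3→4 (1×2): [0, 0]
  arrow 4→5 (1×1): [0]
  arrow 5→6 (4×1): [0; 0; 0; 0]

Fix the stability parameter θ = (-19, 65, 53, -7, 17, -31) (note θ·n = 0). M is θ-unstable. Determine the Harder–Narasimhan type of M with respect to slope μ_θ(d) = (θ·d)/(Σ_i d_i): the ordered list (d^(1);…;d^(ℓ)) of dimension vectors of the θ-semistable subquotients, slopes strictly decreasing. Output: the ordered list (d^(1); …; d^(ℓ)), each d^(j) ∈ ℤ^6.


Interval decomposition of M: I[1,1]^2, I[1,3], I[3,3], I[4,4], I[5,5], I[6,6]^4.
HN type (ℓ=6): μ^(1)=59; μ^(2)=53; μ^(3)=17; μ^(4)=-7; μ^(5)=-19; μ^(6)=-31

((0, 1, 1, 0, 0, 0); (0, 0, 1, 0, 0, 0); (0, 0, 0, 0, 1, 0); (0, 0, 0, 1, 0, 0); (3, 0, 0, 0, 0, 0); (0, 0, 0, 0, 0, 4))


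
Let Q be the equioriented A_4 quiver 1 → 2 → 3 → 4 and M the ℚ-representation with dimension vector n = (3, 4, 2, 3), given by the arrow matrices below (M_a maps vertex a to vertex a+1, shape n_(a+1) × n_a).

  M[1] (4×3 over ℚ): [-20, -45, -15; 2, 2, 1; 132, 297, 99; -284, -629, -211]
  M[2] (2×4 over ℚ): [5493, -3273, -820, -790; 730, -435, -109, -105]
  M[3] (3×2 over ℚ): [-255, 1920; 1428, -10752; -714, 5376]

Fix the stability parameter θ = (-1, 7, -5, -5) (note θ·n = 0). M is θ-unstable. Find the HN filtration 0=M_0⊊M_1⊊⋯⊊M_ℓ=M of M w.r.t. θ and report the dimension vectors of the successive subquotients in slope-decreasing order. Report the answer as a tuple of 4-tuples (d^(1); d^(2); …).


Via rank(M_{q-1}∘⋯∘M_p): M ≅ I[1,1], I[1,3], I[1,4], I[2,2]^2, I[4,4]^2.
μ_θ-semistable layers: μ^(1)=7; μ^(2)=1; μ^(3)=-1; μ^(4)=-5

((0, 2, 0, 0); (0, 1, 1, 0); (3, 1, 1, 1); (0, 0, 0, 2))


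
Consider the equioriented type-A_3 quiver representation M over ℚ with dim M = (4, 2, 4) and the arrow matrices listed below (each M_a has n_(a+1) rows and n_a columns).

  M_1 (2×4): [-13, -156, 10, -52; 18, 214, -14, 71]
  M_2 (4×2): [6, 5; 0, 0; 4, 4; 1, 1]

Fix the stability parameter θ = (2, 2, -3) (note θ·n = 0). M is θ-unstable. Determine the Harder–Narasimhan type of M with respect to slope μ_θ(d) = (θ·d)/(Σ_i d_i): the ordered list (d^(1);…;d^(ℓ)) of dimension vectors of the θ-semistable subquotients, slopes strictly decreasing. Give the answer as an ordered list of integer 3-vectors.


Interval decomposition of M: I[1,1]^2, I[1,3]^2, I[3,3]^2.
HN type (ℓ=3): μ^(1)=2; μ^(2)=1/3; μ^(3)=-3

((2, 0, 0); (2, 2, 2); (0, 0, 2))


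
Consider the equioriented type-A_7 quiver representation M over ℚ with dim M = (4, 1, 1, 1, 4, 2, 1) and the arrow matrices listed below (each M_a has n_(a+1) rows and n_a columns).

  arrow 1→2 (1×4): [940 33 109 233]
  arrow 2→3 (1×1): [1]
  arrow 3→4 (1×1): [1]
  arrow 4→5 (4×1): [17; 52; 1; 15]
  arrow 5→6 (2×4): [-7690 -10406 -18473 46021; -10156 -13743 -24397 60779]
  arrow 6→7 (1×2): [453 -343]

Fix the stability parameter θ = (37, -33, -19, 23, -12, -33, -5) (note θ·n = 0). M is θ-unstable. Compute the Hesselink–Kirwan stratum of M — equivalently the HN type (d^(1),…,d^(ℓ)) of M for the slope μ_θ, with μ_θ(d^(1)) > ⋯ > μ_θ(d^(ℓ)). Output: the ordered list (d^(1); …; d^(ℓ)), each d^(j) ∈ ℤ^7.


Barcode: M ≅ I[1,1]^3, I[1,5], I[5,5], I[5,6], I[5,7]. HN layers by μ_θ (5 steps, strictly decreasing):
  μ^(1)=37; μ^(2)=11/2; μ^(3)=-5; μ^(4)=-12; μ^(5)=-45/2

((3, 0, 0, 0, 0, 0, 0); (0, 0, 0, 1, 1, 0, 0); (1, 1, 1, 0, 0, 0, 1); (0, 0, 0, 0, 1, 0, 0); (0, 0, 0, 0, 2, 2, 0))


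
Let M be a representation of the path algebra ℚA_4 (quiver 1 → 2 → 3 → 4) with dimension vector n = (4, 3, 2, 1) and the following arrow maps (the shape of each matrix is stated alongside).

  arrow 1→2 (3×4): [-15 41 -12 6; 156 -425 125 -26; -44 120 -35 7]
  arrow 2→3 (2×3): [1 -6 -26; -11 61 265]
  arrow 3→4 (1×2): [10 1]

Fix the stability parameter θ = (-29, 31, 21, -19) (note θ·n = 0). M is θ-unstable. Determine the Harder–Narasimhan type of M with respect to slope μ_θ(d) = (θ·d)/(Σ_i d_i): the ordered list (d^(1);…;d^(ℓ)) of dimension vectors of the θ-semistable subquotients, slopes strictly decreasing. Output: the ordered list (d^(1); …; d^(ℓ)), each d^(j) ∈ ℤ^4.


Interval decomposition of M: I[1,1], I[1,2], I[1,3], I[1,4].
HN type (ℓ=4): μ^(1)=31; μ^(2)=26; μ^(3)=11; μ^(4)=-29

((0, 1, 0, 0); (0, 1, 1, 0); (0, 1, 1, 1); (4, 0, 0, 0))


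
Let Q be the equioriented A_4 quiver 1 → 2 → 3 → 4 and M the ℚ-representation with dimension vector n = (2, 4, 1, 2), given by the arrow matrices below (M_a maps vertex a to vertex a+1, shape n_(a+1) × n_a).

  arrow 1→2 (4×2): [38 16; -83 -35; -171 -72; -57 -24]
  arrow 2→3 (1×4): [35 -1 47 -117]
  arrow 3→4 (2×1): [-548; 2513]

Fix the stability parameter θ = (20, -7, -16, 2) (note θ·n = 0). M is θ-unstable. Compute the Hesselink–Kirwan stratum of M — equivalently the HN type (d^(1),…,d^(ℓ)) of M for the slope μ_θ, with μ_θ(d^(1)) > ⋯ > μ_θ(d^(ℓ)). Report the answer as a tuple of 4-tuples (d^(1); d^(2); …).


Barcode: M ≅ I[1,2], I[1,4], I[2,2]^2, I[4,4]. HN layers by μ_θ (4 steps, strictly decreasing):
  μ^(1)=13/2; μ^(2)=2; μ^(3)=-1; μ^(4)=-7

((1, 1, 0, 0); (0, 0, 0, 2); (1, 1, 1, 0); (0, 2, 0, 0))


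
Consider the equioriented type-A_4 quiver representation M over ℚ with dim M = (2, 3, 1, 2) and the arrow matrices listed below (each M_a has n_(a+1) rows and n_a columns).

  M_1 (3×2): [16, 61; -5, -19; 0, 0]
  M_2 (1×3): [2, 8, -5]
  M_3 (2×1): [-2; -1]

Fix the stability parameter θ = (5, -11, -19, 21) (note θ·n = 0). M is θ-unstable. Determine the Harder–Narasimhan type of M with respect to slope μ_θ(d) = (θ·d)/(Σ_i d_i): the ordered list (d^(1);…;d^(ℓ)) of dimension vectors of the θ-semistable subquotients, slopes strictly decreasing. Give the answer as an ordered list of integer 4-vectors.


Interval decomposition of M: I[1,2], I[1,4], I[2,2], I[4,4].
HN type (ℓ=4): μ^(1)=21; μ^(2)=-3; μ^(3)=-25/3; μ^(4)=-11

((0, 0, 0, 2); (1, 1, 0, 0); (1, 1, 1, 0); (0, 1, 0, 0))


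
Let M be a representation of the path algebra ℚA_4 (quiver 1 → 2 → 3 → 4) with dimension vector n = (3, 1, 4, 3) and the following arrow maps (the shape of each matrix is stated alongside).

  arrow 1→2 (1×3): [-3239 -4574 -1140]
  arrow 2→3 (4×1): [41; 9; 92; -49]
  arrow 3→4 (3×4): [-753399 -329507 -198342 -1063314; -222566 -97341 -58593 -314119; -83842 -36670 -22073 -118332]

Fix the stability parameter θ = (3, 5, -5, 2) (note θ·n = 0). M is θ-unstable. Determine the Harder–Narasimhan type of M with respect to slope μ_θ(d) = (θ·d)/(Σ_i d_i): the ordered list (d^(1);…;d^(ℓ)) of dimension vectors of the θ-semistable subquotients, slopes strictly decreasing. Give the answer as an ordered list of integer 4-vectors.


Via rank(M_{q-1}∘⋯∘M_p): M ≅ I[1,1]^2, I[1,3], I[3,4]^3.
μ_θ-semistable layers: μ^(1)=3; μ^(2)=2; μ^(3)=1; μ^(4)=-5

((2, 0, 0, 0); (0, 0, 0, 3); (1, 1, 1, 0); (0, 0, 3, 0))


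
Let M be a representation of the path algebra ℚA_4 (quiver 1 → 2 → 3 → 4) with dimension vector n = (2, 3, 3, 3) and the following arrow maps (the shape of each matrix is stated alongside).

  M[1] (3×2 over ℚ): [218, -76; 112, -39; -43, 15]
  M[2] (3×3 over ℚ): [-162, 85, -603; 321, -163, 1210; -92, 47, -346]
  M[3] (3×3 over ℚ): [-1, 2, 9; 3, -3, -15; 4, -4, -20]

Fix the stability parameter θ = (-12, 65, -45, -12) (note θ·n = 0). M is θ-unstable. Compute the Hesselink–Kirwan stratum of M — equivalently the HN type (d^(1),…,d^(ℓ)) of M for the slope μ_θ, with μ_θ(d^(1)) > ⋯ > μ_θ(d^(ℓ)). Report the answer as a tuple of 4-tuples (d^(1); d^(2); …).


Barcode: M ≅ I[1,4]^2, I[2,3], I[4,4]. HN layers by μ_θ (3 steps, strictly decreasing):
  μ^(1)=10; μ^(2)=8/3; μ^(3)=-12

((0, 1, 1, 0); (0, 2, 2, 2); (2, 0, 0, 1))


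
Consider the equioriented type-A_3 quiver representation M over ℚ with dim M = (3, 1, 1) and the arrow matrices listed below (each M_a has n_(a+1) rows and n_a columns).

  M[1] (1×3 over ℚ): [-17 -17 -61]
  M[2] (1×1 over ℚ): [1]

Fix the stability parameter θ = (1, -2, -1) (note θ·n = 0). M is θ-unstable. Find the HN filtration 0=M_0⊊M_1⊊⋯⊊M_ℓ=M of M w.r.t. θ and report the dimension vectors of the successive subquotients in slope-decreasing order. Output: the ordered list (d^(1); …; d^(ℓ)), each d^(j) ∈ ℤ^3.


Via rank(M_{q-1}∘⋯∘M_p): M ≅ I[1,1]^2, I[1,3].
μ_θ-semistable layers: μ^(1)=1; μ^(2)=-2/3

((2, 0, 0); (1, 1, 1))


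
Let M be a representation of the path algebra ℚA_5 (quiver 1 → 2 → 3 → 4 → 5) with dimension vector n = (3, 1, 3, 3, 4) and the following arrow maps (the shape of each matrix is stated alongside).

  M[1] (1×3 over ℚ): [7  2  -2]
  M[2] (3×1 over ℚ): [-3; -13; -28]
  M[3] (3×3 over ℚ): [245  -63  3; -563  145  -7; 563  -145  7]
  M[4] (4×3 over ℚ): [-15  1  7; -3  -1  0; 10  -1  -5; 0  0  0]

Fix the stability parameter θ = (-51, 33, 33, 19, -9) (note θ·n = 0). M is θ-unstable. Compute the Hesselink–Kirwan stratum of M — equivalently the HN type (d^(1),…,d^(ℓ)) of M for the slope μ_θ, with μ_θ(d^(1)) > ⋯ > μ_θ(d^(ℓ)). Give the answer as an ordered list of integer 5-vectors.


Barcode: M ≅ I[1,1]^2, I[1,3], I[3,5]^2, I[4,5], I[5,5]. HN layers by μ_θ (5 steps, strictly decreasing):
  μ^(1)=33; μ^(2)=43/3; μ^(3)=5; μ^(4)=-9; μ^(5)=-51

((0, 1, 1, 0, 0); (0, 0, 2, 2, 2); (0, 0, 0, 1, 1); (0, 0, 0, 0, 1); (3, 0, 0, 0, 0))


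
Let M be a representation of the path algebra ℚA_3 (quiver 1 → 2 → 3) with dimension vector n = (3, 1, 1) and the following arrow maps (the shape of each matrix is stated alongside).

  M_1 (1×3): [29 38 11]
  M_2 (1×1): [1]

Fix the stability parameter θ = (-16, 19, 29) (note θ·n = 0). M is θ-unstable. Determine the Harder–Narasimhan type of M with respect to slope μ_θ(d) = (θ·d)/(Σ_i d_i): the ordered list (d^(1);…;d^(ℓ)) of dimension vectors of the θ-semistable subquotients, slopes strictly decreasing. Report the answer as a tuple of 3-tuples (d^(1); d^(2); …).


Interval decomposition of M: I[1,1]^2, I[1,3].
HN type (ℓ=3): μ^(1)=29; μ^(2)=19; μ^(3)=-16

((0, 0, 1); (0, 1, 0); (3, 0, 0))


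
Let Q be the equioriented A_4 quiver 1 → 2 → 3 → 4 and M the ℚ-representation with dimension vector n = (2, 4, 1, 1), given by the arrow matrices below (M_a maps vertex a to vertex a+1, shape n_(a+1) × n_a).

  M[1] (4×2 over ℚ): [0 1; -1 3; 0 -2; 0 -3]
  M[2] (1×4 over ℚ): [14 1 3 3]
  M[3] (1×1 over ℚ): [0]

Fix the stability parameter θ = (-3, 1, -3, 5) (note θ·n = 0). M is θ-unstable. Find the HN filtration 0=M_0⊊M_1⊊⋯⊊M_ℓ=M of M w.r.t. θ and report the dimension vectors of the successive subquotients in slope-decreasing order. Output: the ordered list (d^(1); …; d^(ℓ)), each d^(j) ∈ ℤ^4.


Interval decomposition of M: I[1,2], I[1,3], I[2,2]^2, I[4,4].
HN type (ℓ=4): μ^(1)=5; μ^(2)=1; μ^(3)=-1; μ^(4)=-3

((0, 0, 0, 1); (0, 3, 0, 0); (0, 1, 1, 0); (2, 0, 0, 0))


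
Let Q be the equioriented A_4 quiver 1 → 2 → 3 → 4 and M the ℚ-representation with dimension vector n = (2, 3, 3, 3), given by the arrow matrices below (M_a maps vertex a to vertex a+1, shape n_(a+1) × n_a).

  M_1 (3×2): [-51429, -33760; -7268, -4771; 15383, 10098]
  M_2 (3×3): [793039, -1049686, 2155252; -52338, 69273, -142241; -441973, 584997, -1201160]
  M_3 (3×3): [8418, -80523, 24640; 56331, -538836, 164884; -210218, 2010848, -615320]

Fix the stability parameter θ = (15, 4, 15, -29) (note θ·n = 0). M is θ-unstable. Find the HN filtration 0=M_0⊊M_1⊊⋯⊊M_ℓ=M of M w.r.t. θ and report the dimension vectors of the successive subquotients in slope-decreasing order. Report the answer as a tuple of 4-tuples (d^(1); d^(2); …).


Via rank(M_{q-1}∘⋯∘M_p): M ≅ I[1,4]^2, I[2,3], I[4,4].
μ_θ-semistable layers: μ^(1)=15; μ^(2)=4; μ^(3)=5/4; μ^(4)=-29

((0, 0, 1, 0); (0, 1, 0, 0); (2, 2, 2, 2); (0, 0, 0, 1))


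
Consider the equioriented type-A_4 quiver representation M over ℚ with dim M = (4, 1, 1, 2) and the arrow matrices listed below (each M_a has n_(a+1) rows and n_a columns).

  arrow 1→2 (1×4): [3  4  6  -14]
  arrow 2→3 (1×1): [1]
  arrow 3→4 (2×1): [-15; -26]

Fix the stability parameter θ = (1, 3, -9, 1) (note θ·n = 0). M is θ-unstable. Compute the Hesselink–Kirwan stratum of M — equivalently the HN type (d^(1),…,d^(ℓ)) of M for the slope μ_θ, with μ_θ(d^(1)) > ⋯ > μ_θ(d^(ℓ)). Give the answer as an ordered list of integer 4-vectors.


Barcode: M ≅ I[1,1]^3, I[1,4], I[4,4]. HN layers by μ_θ (2 steps, strictly decreasing):
  μ^(1)=1; μ^(2)=-5/3

((3, 0, 0, 2); (1, 1, 1, 0))


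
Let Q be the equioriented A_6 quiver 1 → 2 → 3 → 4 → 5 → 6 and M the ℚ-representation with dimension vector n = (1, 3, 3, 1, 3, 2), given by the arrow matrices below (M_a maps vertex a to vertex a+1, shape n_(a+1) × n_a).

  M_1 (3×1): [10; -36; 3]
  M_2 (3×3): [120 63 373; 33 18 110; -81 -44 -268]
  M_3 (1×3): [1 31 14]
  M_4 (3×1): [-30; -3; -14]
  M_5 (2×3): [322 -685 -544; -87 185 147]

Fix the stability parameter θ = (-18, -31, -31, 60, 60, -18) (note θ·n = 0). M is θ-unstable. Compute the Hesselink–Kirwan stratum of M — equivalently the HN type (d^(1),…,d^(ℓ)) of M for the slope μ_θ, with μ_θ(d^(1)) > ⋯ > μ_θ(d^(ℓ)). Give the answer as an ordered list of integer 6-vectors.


Barcode: M ≅ I[1,6], I[2,2], I[2,3], I[3,3], I[5,5], I[5,6]. HN layers by μ_θ (5 steps, strictly decreasing):
  μ^(1)=60; μ^(2)=34; μ^(3)=21; μ^(4)=-80/3; μ^(5)=-31

((0, 0, 0, 0, 1, 0); (0, 0, 0, 1, 1, 1); (0, 0, 0, 0, 1, 1); (1, 1, 1, 0, 0, 0); (0, 2, 2, 0, 0, 0))


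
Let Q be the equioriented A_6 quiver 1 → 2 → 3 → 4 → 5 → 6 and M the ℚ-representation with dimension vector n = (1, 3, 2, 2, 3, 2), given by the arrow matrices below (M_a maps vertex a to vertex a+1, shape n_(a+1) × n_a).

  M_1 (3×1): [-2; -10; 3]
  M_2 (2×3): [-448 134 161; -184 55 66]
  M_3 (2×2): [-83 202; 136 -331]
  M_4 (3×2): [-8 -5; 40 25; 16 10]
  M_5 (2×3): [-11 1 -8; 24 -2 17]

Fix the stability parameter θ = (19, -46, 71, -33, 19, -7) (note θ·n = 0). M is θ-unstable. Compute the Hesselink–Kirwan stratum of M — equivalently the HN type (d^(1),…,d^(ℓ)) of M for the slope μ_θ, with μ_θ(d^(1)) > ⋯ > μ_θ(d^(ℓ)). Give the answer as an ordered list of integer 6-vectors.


Via rank(M_{q-1}∘⋯∘M_p): M ≅ I[1,4], I[2,2], I[2,5], I[5,6]^2.
μ_θ-semistable layers: μ^(1)=19; μ^(2)=6; μ^(3)=-27/2; μ^(4)=-46

((0, 0, 2, 2, 1, 0); (0, 0, 0, 0, 2, 2); (1, 1, 0, 0, 0, 0); (0, 2, 0, 0, 0, 0))


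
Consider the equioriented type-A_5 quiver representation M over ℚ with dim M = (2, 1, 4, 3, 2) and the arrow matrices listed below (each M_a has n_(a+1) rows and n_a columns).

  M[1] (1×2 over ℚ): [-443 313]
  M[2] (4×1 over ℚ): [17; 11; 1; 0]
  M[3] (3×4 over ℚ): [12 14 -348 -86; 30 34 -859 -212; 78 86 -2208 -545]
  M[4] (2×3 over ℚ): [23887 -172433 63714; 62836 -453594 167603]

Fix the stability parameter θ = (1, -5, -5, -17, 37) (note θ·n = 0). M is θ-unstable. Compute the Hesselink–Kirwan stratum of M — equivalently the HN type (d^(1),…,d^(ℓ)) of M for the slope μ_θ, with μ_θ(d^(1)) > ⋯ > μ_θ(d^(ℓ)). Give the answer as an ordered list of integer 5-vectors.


Barcode: M ≅ I[1,1], I[1,5], I[3,3], I[3,4], I[3,5]. HN layers by μ_θ (5 steps, strictly decreasing):
  μ^(1)=37; μ^(2)=1; μ^(3)=-5; μ^(4)=-13/2; μ^(5)=-11

((0, 0, 0, 0, 2); (1, 0, 0, 0, 0); (0, 0, 1, 0, 0); (1, 1, 1, 1, 0); (0, 0, 2, 2, 0))


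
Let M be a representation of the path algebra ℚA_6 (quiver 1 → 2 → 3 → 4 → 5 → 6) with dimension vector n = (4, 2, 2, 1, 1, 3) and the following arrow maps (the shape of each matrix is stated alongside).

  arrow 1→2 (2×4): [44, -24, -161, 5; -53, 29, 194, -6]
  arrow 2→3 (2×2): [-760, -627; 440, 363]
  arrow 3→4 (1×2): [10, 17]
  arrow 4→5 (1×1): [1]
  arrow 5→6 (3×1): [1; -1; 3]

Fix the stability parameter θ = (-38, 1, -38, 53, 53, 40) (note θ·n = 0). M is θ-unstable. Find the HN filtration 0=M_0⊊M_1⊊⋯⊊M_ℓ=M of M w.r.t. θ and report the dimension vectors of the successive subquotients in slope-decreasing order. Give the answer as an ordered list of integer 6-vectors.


Via rank(M_{q-1}∘⋯∘M_p): M ≅ I[1,1]^2, I[1,2], I[1,6], I[3,3], I[6,6]^2.
μ_θ-semistable layers: μ^(1)=146/3; μ^(2)=40; μ^(3)=1; μ^(4)=-37/2; μ^(5)=-38

((0, 0, 0, 1, 1, 1); (0, 0, 0, 0, 0, 2); (0, 1, 0, 0, 0, 0); (0, 1, 1, 0, 0, 0); (4, 0, 1, 0, 0, 0))


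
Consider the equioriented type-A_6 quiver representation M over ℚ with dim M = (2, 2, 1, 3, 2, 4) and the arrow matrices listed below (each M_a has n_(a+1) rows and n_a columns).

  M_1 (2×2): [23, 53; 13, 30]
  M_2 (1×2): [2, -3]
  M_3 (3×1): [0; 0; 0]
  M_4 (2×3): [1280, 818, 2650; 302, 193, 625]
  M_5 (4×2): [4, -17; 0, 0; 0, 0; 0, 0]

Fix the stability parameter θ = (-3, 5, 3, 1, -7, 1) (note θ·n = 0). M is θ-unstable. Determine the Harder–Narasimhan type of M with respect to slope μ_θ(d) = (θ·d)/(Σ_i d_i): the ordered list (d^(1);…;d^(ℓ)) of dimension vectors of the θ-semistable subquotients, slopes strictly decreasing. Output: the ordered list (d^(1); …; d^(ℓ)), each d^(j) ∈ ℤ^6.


Barcode: M ≅ I[1,2], I[1,3], I[4,4], I[4,5], I[4,6], I[6,6]^3. HN layers by μ_θ (4 steps, strictly decreasing):
  μ^(1)=5; μ^(2)=4; μ^(3)=1; μ^(4)=-3

((0, 1, 0, 0, 0, 0); (0, 1, 1, 0, 0, 0); (0, 0, 0, 1, 0, 4); (2, 0, 0, 2, 2, 0))


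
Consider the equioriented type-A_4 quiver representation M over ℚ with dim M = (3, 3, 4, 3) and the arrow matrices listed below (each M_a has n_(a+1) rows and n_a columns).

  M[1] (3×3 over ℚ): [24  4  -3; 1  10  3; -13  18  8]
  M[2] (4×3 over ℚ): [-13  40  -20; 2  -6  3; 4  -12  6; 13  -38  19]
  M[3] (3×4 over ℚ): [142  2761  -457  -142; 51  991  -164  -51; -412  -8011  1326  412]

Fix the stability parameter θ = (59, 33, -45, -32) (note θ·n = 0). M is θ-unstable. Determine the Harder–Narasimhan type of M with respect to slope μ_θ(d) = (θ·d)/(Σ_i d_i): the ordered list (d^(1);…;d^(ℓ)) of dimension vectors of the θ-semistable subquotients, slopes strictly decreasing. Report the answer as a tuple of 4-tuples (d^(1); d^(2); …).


Interval decomposition of M: I[1,2], I[1,3], I[1,4], I[3,4]^2.
HN type (ℓ=5): μ^(1)=46; μ^(2)=47/3; μ^(3)=15/4; μ^(4)=-32; μ^(5)=-45

((1, 1, 0, 0); (1, 1, 1, 0); (1, 1, 1, 1); (0, 0, 0, 2); (0, 0, 2, 0))


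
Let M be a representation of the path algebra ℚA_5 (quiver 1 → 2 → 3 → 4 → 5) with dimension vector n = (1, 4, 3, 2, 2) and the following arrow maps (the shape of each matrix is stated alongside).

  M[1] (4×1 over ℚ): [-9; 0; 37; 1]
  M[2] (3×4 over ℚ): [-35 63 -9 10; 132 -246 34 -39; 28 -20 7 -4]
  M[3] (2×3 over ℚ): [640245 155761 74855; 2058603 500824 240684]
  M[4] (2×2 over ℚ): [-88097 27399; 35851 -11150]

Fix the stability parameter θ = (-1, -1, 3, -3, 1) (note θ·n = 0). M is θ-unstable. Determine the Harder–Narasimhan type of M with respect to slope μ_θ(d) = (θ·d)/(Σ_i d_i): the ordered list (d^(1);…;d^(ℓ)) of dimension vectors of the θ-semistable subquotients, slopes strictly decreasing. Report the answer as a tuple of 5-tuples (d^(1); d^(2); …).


Interval decomposition of M: I[1,5], I[2,2], I[2,3], I[2,5].
HN type (ℓ=4): μ^(1)=3; μ^(2)=1; μ^(3)=0; μ^(4)=-1

((0, 0, 1, 0, 0); (0, 0, 0, 0, 2); (0, 0, 2, 2, 0); (1, 4, 0, 0, 0))


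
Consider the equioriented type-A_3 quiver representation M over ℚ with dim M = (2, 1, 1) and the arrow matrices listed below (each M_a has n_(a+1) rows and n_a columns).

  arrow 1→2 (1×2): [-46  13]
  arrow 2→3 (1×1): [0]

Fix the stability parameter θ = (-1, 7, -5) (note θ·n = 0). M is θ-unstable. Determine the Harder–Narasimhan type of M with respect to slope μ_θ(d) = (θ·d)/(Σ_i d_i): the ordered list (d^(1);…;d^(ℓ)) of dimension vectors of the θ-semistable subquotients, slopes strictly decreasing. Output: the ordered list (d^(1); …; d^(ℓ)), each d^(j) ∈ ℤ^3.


Via rank(M_{q-1}∘⋯∘M_p): M ≅ I[1,1], I[1,2], I[3,3].
μ_θ-semistable layers: μ^(1)=7; μ^(2)=-1; μ^(3)=-5

((0, 1, 0); (2, 0, 0); (0, 0, 1))


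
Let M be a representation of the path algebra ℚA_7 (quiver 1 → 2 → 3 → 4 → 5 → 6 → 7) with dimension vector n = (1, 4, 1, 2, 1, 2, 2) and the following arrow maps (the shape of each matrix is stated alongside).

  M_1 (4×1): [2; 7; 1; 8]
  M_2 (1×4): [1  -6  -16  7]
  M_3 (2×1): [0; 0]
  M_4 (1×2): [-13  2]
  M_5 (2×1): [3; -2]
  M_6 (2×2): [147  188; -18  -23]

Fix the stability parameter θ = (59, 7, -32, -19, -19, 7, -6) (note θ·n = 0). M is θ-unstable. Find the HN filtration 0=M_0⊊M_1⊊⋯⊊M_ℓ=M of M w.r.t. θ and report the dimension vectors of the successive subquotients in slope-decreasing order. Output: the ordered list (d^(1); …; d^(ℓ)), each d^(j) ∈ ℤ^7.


Via rank(M_{q-1}∘⋯∘M_p): M ≅ I[1,2], I[2,2]^2, I[2,3], I[4,4], I[4,7], I[6,7].
μ_θ-semistable layers: μ^(1)=33; μ^(2)=7; μ^(3)=1/2; μ^(4)=-25/2; μ^(5)=-19

((1, 1, 0, 0, 0, 0, 0); (0, 2, 0, 0, 0, 0, 0); (0, 0, 0, 0, 0, 2, 2); (0, 1, 1, 0, 0, 0, 0); (0, 0, 0, 2, 1, 0, 0))


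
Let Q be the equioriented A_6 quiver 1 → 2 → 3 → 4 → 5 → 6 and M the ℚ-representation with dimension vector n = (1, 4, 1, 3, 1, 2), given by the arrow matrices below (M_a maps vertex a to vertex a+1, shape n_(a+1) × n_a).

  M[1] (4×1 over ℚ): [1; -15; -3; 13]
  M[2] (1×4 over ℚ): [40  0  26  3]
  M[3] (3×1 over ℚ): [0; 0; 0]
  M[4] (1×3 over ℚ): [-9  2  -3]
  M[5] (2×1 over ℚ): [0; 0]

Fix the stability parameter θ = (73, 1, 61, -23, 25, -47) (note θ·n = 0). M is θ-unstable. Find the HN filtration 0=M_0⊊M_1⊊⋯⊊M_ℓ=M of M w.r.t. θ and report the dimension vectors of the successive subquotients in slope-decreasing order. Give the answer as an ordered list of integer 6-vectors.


Interval decomposition of M: I[1,3], I[2,2]^3, I[4,4]^2, I[4,5], I[6,6]^2.
HN type (ℓ=6): μ^(1)=61; μ^(2)=37; μ^(3)=25; μ^(4)=1; μ^(5)=-23; μ^(6)=-47

((0, 0, 1, 0, 0, 0); (1, 1, 0, 0, 0, 0); (0, 0, 0, 0, 1, 0); (0, 3, 0, 0, 0, 0); (0, 0, 0, 3, 0, 0); (0, 0, 0, 0, 0, 2))


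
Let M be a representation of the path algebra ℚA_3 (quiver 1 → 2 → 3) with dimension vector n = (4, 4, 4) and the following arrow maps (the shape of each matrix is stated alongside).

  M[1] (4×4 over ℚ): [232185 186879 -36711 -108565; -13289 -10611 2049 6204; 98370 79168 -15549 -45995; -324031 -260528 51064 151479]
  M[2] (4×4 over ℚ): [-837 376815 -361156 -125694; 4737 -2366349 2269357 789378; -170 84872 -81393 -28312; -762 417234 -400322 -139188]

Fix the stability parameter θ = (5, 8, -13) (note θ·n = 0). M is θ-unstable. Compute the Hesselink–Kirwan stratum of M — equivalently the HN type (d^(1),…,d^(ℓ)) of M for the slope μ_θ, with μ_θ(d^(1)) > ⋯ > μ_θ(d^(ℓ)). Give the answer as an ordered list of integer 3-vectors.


Via rank(M_{q-1}∘⋯∘M_p): M ≅ I[1,2]^2, I[1,3]^2, I[3,3]^2.
μ_θ-semistable layers: μ^(1)=8; μ^(2)=5; μ^(3)=0; μ^(4)=-13

((0, 2, 0); (2, 0, 0); (2, 2, 2); (0, 0, 2))


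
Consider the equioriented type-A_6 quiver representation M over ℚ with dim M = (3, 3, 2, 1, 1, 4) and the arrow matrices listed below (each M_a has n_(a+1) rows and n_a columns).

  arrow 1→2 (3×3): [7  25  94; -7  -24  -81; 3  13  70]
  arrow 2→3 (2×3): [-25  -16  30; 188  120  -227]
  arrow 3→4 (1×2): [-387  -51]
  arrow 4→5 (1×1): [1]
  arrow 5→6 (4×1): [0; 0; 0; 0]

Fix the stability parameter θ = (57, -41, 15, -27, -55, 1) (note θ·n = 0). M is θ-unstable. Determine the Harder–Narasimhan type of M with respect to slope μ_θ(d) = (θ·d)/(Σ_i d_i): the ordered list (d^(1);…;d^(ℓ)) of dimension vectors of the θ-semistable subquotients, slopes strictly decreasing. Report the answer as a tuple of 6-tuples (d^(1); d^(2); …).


Barcode: M ≅ I[1,1], I[1,3], I[1,5], I[2,2], I[6,6]^4. HN layers by μ_θ (6 steps, strictly decreasing):
  μ^(1)=57; μ^(2)=15; μ^(3)=8; μ^(4)=1; μ^(5)=-51/5; μ^(6)=-41

((1, 0, 0, 0, 0, 0); (0, 0, 1, 0, 0, 0); (1, 1, 0, 0, 0, 0); (0, 0, 0, 0, 0, 4); (1, 1, 1, 1, 1, 0); (0, 1, 0, 0, 0, 0))


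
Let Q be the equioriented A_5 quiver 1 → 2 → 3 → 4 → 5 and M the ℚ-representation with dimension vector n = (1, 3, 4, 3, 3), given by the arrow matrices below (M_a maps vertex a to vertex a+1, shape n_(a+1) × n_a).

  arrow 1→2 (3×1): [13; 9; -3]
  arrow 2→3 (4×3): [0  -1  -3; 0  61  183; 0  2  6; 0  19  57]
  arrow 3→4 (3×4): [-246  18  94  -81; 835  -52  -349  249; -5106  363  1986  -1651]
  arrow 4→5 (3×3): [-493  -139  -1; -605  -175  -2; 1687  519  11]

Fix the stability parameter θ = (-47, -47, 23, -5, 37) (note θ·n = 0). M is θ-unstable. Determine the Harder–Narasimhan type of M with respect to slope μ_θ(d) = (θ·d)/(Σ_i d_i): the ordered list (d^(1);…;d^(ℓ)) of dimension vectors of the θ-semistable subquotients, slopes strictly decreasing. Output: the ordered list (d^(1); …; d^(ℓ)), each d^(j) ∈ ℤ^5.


Via rank(M_{q-1}∘⋯∘M_p): M ≅ I[1,2], I[2,2], I[2,5], I[3,3], I[3,5]^2.
μ_θ-semistable layers: μ^(1)=37; μ^(2)=23; μ^(3)=9; μ^(4)=-47

((0, 0, 0, 0, 3); (0, 0, 1, 0, 0); (0, 0, 3, 3, 0); (1, 3, 0, 0, 0))


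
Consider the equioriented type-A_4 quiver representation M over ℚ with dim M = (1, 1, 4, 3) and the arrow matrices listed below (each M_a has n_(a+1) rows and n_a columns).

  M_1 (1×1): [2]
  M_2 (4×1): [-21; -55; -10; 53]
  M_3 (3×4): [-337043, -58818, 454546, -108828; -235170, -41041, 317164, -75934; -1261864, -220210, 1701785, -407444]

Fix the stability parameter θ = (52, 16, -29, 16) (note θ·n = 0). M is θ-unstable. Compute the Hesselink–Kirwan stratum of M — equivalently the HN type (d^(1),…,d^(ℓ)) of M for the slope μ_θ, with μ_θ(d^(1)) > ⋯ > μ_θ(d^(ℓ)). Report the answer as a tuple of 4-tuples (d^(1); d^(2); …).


Interval decomposition of M: I[1,4], I[3,3], I[3,4]^2.
HN type (ℓ=3): μ^(1)=16; μ^(2)=13; μ^(3)=-29

((0, 0, 0, 3); (1, 1, 1, 0); (0, 0, 3, 0))


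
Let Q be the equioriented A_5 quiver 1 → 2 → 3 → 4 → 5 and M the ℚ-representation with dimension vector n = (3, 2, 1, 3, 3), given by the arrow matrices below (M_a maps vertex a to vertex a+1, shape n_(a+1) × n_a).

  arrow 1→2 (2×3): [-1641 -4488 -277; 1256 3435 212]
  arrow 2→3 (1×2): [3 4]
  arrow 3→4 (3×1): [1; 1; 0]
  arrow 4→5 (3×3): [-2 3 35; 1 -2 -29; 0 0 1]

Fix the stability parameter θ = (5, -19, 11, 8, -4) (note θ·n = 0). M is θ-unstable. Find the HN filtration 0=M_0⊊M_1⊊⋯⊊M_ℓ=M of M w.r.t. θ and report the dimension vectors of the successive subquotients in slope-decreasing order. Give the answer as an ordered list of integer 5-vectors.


Interval decomposition of M: I[1,1], I[1,2], I[1,5], I[4,5]^2.
HN type (ℓ=3): μ^(1)=5; μ^(2)=2; μ^(3)=-7

((1, 0, 1, 1, 1); (0, 0, 0, 2, 2); (2, 2, 0, 0, 0))


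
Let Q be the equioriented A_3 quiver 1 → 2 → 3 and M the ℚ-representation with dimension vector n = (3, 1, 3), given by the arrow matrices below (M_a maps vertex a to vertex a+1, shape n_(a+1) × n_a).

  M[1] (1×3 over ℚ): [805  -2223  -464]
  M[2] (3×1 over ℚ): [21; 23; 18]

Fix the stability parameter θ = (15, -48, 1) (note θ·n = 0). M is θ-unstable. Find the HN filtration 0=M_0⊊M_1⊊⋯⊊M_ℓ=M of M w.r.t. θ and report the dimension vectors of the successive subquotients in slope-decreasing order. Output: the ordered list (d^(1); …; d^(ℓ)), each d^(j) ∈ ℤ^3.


Interval decomposition of M: I[1,1]^2, I[1,3], I[3,3]^2.
HN type (ℓ=3): μ^(1)=15; μ^(2)=1; μ^(3)=-33/2

((2, 0, 0); (0, 0, 3); (1, 1, 0))


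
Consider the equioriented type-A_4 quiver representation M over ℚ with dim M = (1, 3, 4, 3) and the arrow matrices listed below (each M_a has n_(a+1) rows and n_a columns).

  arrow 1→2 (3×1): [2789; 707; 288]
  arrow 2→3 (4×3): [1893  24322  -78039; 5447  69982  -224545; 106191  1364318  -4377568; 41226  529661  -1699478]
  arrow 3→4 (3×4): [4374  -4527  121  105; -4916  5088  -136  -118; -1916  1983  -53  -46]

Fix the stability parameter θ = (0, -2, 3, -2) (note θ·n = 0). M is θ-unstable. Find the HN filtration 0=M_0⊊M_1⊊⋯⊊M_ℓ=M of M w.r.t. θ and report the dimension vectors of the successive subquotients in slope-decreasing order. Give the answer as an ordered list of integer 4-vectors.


Via rank(M_{q-1}∘⋯∘M_p): M ≅ I[1,4], I[2,3], I[2,4], I[3,3], I[4,4].
μ_θ-semistable layers: μ^(1)=3; μ^(2)=1/2; μ^(3)=-1; μ^(4)=-2

((0, 0, 2, 0); (0, 0, 2, 2); (1, 1, 0, 0); (0, 2, 0, 1))


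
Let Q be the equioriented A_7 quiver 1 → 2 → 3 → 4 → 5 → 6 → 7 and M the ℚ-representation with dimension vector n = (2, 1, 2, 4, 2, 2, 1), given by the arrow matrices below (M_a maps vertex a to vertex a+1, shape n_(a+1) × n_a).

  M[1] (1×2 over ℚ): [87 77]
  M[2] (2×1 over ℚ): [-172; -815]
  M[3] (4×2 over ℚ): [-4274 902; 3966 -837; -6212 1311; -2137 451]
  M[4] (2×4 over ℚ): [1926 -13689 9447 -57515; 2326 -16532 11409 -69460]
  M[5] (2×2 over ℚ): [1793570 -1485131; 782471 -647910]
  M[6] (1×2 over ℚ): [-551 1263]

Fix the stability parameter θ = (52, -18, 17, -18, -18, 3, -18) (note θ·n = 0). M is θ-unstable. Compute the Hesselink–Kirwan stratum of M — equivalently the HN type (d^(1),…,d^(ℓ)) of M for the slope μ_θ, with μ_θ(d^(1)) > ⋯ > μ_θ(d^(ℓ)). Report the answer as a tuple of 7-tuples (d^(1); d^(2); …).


Via rank(M_{q-1}∘⋯∘M_p): M ≅ I[1,1], I[1,6], I[3,7], I[4,4]^2.
μ_θ-semistable layers: μ^(1)=52; μ^(2)=3; μ^(3)=-34/5; μ^(4)=-18

((1, 0, 0, 0, 0, 0, 0); (1, 1, 1, 1, 1, 1, 0); (0, 0, 1, 1, 1, 1, 1); (0, 0, 0, 2, 0, 0, 0))


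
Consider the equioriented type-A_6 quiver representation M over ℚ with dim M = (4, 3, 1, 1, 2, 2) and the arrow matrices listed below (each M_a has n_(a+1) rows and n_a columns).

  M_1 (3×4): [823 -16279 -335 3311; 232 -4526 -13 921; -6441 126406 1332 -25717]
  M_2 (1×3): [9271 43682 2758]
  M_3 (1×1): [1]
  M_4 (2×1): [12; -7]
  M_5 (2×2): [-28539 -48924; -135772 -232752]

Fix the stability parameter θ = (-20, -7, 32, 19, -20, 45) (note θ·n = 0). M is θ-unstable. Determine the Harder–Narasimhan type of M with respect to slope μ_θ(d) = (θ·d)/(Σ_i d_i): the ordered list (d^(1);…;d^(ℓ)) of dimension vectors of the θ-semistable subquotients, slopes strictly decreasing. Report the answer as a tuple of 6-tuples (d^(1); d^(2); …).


Via rank(M_{q-1}∘⋯∘M_p): M ≅ I[1,1], I[1,2]^2, I[1,5], I[5,6], I[6,6].
μ_θ-semistable layers: μ^(1)=45; μ^(2)=31/3; μ^(3)=-7; μ^(4)=-20

((0, 0, 0, 0, 0, 2); (0, 0, 1, 1, 1, 0); (0, 3, 0, 0, 0, 0); (4, 0, 0, 0, 1, 0))


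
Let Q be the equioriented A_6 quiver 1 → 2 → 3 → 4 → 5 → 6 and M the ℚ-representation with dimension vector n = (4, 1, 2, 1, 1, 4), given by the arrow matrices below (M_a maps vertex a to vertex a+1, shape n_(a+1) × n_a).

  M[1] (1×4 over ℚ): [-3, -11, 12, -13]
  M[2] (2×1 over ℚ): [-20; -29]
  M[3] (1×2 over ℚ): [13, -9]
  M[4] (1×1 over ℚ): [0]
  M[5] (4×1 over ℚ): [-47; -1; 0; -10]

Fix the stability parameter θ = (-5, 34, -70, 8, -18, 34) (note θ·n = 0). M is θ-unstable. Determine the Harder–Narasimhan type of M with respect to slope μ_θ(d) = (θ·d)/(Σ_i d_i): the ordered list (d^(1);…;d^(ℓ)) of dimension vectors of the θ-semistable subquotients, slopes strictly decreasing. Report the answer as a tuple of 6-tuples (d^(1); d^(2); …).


Barcode: M ≅ I[1,1]^3, I[1,4], I[3,3], I[5,6], I[6,6]^3. HN layers by μ_θ (6 steps, strictly decreasing):
  μ^(1)=34; μ^(2)=8; μ^(3)=-5; μ^(4)=-41/3; μ^(5)=-18; μ^(6)=-70

((0, 0, 0, 0, 0, 4); (0, 0, 0, 1, 0, 0); (3, 0, 0, 0, 0, 0); (1, 1, 1, 0, 0, 0); (0, 0, 0, 0, 1, 0); (0, 0, 1, 0, 0, 0))


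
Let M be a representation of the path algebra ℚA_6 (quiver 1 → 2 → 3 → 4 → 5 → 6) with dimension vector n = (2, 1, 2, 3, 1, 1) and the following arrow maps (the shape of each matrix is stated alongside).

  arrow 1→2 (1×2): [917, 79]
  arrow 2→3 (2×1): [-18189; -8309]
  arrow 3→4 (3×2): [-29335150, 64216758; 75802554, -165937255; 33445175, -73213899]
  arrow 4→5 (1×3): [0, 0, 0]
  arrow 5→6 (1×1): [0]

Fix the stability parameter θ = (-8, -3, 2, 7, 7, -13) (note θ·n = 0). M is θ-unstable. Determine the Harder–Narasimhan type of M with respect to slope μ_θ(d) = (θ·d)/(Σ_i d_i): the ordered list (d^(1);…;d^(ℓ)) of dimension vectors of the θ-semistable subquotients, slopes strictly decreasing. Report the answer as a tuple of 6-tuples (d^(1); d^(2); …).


Barcode: M ≅ I[1,1], I[1,4], I[3,4], I[4,4], I[5,5], I[6,6]. HN layers by μ_θ (5 steps, strictly decreasing):
  μ^(1)=7; μ^(2)=2; μ^(3)=-3; μ^(4)=-8; μ^(5)=-13

((0, 0, 0, 3, 1, 0); (0, 0, 2, 0, 0, 0); (0, 1, 0, 0, 0, 0); (2, 0, 0, 0, 0, 0); (0, 0, 0, 0, 0, 1))


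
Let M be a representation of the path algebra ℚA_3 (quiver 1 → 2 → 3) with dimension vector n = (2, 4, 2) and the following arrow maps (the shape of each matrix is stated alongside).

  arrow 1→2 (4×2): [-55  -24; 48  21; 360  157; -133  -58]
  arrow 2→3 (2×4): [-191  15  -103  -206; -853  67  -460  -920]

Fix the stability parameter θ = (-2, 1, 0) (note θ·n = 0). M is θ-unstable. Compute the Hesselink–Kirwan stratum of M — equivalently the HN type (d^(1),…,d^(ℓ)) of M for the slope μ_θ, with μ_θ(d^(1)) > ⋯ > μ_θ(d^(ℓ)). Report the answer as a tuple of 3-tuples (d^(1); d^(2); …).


Interval decomposition of M: I[1,3]^2, I[2,2]^2.
HN type (ℓ=3): μ^(1)=1; μ^(2)=1/2; μ^(3)=-2

((0, 2, 0); (0, 2, 2); (2, 0, 0))


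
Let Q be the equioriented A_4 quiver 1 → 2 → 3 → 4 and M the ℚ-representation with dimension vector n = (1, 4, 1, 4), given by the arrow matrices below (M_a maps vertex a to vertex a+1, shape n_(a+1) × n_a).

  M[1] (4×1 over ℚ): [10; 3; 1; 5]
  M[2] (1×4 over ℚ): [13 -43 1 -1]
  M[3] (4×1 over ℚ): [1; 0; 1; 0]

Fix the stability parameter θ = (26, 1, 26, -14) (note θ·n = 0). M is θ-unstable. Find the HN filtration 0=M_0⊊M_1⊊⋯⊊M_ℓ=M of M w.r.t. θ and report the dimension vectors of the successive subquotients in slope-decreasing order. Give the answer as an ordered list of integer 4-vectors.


Via rank(M_{q-1}∘⋯∘M_p): M ≅ I[1,4], I[2,2]^3, I[4,4]^3.
μ_θ-semistable layers: μ^(1)=39/4; μ^(2)=1; μ^(3)=-14

((1, 1, 1, 1); (0, 3, 0, 0); (0, 0, 0, 3))


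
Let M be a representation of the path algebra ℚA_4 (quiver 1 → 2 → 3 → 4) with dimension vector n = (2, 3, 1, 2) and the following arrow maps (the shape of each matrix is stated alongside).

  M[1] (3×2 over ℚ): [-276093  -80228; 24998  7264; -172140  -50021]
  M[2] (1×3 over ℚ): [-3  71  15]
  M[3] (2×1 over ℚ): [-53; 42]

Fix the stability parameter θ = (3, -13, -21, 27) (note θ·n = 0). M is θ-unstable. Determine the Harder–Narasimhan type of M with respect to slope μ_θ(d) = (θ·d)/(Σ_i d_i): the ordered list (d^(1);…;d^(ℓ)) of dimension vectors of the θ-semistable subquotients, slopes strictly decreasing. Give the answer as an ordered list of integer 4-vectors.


Barcode: M ≅ I[1,2], I[1,4], I[2,2], I[4,4]. HN layers by μ_θ (4 steps, strictly decreasing):
  μ^(1)=27; μ^(2)=-5; μ^(3)=-31/3; μ^(4)=-13

((0, 0, 0, 2); (1, 1, 0, 0); (1, 1, 1, 0); (0, 1, 0, 0))


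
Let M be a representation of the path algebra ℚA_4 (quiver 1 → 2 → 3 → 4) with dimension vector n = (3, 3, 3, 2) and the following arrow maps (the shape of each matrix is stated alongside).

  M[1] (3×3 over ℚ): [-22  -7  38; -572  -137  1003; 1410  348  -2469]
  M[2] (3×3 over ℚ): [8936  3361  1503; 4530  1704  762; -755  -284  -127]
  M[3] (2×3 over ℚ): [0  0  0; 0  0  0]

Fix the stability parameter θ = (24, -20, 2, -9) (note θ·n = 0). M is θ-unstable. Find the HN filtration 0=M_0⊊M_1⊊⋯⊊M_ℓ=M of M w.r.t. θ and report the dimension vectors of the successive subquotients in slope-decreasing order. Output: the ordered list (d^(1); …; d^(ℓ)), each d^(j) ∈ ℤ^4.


Via rank(M_{q-1}∘⋯∘M_p): M ≅ I[1,1], I[1,3]^2, I[2,2], I[3,3], I[4,4]^2.
μ_θ-semistable layers: μ^(1)=24; μ^(2)=2; μ^(3)=-9; μ^(4)=-20

((1, 0, 0, 0); (2, 2, 3, 0); (0, 0, 0, 2); (0, 1, 0, 0))


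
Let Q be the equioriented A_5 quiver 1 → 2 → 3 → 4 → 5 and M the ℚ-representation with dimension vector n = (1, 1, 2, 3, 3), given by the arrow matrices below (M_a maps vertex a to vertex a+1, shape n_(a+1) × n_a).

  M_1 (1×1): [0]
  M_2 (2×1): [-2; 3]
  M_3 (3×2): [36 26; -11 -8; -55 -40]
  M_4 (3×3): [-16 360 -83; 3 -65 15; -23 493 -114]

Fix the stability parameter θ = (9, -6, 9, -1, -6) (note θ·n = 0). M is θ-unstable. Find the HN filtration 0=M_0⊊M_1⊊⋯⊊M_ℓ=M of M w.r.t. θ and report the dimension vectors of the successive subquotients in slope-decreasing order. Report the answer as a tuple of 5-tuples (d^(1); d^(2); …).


Interval decomposition of M: I[1,1], I[2,5], I[3,5], I[4,5].
HN type (ℓ=4): μ^(1)=9; μ^(2)=2/3; μ^(3)=-7/2; μ^(4)=-6

((1, 0, 0, 0, 0); (0, 0, 2, 2, 2); (0, 0, 0, 1, 1); (0, 1, 0, 0, 0))


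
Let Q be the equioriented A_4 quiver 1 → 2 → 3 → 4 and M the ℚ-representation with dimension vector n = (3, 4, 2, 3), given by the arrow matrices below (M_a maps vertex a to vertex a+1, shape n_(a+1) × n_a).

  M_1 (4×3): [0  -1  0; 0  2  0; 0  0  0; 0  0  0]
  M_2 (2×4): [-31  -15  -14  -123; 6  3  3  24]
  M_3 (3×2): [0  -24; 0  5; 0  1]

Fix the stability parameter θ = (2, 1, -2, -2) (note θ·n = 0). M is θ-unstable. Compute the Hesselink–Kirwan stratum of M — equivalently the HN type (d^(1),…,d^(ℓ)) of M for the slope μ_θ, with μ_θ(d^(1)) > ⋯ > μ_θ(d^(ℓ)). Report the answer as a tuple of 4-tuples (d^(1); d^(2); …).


Interval decomposition of M: I[1,1]^2, I[1,3], I[2,2]^2, I[2,4], I[4,4]^2.
HN type (ℓ=5): μ^(1)=2; μ^(2)=1; μ^(3)=1/3; μ^(4)=-1; μ^(5)=-2

((2, 0, 0, 0); (0, 2, 0, 0); (1, 1, 1, 0); (0, 1, 1, 1); (0, 0, 0, 2))


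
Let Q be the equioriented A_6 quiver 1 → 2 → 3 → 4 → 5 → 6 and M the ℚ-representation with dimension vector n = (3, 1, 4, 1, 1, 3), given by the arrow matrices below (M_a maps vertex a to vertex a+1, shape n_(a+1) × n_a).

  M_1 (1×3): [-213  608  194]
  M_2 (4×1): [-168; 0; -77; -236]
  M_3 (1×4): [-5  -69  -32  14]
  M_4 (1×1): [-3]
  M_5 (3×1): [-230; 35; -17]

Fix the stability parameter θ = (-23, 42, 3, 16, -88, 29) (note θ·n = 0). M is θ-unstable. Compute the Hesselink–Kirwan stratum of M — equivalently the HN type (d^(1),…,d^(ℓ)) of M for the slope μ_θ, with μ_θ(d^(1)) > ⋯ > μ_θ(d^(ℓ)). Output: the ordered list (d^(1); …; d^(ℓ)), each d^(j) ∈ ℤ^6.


Via rank(M_{q-1}∘⋯∘M_p): M ≅ I[1,1]^2, I[1,3], I[3,3]^2, I[3,6], I[6,6]^2.
μ_θ-semistable layers: μ^(1)=29; μ^(2)=45/2; μ^(3)=3; μ^(4)=-23

((0, 0, 0, 0, 0, 3); (0, 1, 1, 0, 0, 0); (0, 0, 2, 0, 0, 0); (3, 0, 1, 1, 1, 0))
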